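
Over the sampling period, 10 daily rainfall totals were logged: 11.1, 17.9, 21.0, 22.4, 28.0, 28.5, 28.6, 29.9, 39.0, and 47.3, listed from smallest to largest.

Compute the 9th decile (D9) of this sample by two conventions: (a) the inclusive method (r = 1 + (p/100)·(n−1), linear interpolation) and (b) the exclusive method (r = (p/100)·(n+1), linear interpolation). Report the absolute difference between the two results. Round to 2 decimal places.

6.64

n = 10.
(a) r = 9.1; between ranks 9 (39.0) and 10 (47.3): 39.83.
(b) r = 9.9; between ranks 9 (39.0) and 10 (47.3): 46.47.
|39.83 − 46.47| = 6.64.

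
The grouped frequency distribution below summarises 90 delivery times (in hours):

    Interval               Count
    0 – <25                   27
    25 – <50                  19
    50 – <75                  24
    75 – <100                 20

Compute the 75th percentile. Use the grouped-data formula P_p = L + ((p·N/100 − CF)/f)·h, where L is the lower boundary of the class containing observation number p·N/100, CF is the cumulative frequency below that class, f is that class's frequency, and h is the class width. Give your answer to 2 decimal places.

N = 90; target position k = 75/100 · 90 = 67.5.
Cumulative frequencies: 27, 46, 70, 90.
Observation 67.5 falls in the class 50 – <75.
L = 50, CF = 46, f = 24, h = 25.
P75 = 50 + ((67.5 − 46)/24)·25 = 50 + 22.3958 = 72.3958.

72.40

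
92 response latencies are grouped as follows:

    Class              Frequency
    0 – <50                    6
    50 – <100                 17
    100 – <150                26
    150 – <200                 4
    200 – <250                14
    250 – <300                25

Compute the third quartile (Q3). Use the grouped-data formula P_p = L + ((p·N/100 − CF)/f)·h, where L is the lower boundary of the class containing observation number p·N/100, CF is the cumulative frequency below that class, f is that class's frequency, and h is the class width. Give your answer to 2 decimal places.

254.00

N = 92; target position k = 75/100 · 92 = 69.
Cumulative frequencies: 6, 23, 49, 53, 67, 92.
Observation 69 falls in the class 250 – <300.
L = 250, CF = 67, f = 25, h = 50.
P75 = 250 + ((69 − 67)/25)·50 = 250 + 4 = 254.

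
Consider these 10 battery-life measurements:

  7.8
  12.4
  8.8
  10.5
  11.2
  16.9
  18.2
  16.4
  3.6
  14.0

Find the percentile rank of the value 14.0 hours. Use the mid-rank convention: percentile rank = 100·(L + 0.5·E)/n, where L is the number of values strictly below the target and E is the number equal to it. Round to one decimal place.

Sorted: 3.6, 7.8, 8.8, 10.5, 11.2, 12.4, 14.0, 16.4, 16.9, 18.2.
Count below 14.0: L = 6; count equal: E = 1; n = 10.
Percentile rank = 100·(6 + 0.5·1)/10 = 100·6.5/10 = 65.

65.0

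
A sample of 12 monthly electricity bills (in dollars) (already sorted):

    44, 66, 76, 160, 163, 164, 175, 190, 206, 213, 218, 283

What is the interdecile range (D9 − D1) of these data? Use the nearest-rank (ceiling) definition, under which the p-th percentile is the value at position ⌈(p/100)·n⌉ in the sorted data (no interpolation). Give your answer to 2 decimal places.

n = 12.
P10: rank ⌈10/100·12⌉ = 2 → 66.
P90: rank ⌈90/100·12⌉ = 11 → 218.
Difference: 218 − 66 = 152.

152.00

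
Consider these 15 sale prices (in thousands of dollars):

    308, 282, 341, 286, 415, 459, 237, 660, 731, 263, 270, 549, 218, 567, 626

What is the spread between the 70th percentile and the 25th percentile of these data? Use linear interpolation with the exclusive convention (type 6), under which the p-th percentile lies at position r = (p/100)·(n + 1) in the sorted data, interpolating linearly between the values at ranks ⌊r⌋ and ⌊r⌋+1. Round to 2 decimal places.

Sorted: 218, 237, 263, 270, 282, 286, 308, 341, 415, 459, 549, 567, 626, 660, 731.
n = 15.
P25: r = 4 (integer) → 270.
P70: r = 11.2; ranks 11–12 are 549, 567; interpolating gives 552.6.
Difference: 552.6 − 270 = 282.6.

282.60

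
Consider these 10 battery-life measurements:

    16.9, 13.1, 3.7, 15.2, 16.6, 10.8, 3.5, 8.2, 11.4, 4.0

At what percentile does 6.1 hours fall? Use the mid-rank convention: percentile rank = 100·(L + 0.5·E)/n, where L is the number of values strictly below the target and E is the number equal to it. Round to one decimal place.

Sorted: 3.5, 3.7, 4.0, 8.2, 10.8, 11.4, 13.1, 15.2, 16.6, 16.9.
Count below 6.1: L = 3; count equal: E = 0; n = 10.
Percentile rank = 100·(3 + 0.5·0)/10 = 100·3/10 = 30.

30.0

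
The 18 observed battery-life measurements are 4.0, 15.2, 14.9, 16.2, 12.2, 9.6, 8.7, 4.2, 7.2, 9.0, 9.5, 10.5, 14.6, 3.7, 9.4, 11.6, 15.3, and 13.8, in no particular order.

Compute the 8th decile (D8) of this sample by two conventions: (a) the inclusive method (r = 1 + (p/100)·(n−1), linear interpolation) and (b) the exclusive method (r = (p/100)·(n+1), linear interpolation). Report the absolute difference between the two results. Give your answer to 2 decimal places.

0.18

Sorted: 3.7, 4.0, 4.2, 7.2, 8.7, 9.0, 9.4, 9.5, 9.6, 10.5, 11.6, 12.2, 13.8, 14.6, 14.9, 15.2, 15.3, 16.2.
n = 18.
(a) r = 14.6; between ranks 14 (14.6) and 15 (14.9): 14.78.
(b) r = 15.2; between ranks 15 (14.9) and 16 (15.2): 14.96.
|14.78 − 14.96| = 0.18.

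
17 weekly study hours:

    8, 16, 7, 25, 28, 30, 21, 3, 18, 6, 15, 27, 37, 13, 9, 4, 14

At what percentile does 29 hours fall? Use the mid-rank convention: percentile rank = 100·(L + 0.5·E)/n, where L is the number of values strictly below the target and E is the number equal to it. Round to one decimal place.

88.2

Sorted: 3, 4, 6, 7, 8, 9, 13, 14, 15, 16, 18, 21, 25, 27, 28, 30, 37.
Count below 29: L = 15; count equal: E = 0; n = 17.
Percentile rank = 100·(15 + 0.5·0)/17 = 100·15/17 = 88.24.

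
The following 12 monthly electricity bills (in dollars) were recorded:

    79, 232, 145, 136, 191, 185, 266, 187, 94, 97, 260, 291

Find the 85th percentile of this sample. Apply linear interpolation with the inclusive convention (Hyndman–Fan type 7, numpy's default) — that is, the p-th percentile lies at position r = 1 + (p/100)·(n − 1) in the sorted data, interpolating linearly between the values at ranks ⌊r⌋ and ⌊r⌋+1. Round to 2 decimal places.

Sorted: 79, 94, 97, 136, 145, 185, 187, 191, 232, 260, 266, 291.
n = 12.
r = 1 + (85/100)·(12 − 1) = 1 + 9.35 = 10.35.
Rank 10 is 260 and rank 11 is 266.
Interpolate: 260 + 0.35·(266 − 260) = 260 + 0.35·6 = 262.1.

262.10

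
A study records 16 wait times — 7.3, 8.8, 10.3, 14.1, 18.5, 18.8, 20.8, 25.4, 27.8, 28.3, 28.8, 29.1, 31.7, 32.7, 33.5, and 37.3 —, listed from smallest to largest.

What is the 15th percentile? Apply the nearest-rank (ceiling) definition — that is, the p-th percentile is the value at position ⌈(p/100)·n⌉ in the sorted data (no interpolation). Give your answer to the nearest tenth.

10.3

n = 16.
Position = ⌈15/100 · 16⌉ = ⌈2.4⌉ = 3.
The value at rank 3 is 10.3.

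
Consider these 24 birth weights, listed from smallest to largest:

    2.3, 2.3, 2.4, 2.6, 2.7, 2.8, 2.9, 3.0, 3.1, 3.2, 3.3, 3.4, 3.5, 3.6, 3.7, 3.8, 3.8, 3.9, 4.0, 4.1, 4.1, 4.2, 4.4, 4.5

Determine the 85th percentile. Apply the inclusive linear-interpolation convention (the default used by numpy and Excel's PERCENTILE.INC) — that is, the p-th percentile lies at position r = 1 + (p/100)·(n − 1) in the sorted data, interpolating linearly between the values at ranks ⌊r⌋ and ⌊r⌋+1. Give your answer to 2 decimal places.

4.10

n = 24.
r = 1 + (85/100)·(24 − 1) = 1 + 19.55 = 20.55.
Rank 20 is 4.1 and rank 21 is 4.1.
Interpolate: 4.1 + 0.55·(4.1 − 4.1) = 4.1 + 0.55·0 = 4.1.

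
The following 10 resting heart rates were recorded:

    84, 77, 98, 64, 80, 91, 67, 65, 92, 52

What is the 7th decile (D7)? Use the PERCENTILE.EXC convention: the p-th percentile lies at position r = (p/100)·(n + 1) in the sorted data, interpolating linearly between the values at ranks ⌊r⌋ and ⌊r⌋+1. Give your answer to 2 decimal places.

88.90

Sorted: 52, 64, 65, 67, 77, 80, 84, 91, 92, 98.
n = 10.
r = (70/100)·(10 + 1) = 7.7.
Rank 7 is 84 and rank 8 is 91.
Interpolate: 84 + 0.7·(91 − 84) = 84 + 0.7·7 = 88.9.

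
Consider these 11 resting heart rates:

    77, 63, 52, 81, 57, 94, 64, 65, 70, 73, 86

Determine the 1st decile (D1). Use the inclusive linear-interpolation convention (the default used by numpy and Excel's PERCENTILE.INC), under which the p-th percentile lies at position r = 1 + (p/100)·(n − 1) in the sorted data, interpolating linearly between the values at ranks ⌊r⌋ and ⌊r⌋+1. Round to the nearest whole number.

Sorted: 52, 57, 63, 64, 65, 70, 73, 77, 81, 86, 94.
n = 11.
r = 1 + (10/100)·(11 − 1) = 1 + 1 = 2.
r is an integer, so P10 is the value at rank 2: 57.

57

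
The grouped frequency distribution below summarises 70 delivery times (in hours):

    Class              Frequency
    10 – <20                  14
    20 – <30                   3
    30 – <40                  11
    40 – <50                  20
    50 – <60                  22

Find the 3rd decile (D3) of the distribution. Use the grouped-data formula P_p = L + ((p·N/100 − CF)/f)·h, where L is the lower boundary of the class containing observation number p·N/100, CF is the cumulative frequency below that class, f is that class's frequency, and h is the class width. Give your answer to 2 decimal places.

33.64

N = 70; target position k = 30/100 · 70 = 21.
Cumulative frequencies: 14, 17, 28, 48, 70.
Observation 21 falls in the class 30 – <40.
L = 30, CF = 17, f = 11, h = 10.
P30 = 30 + ((21 − 17)/11)·10 = 30 + 3.63636 = 33.6364.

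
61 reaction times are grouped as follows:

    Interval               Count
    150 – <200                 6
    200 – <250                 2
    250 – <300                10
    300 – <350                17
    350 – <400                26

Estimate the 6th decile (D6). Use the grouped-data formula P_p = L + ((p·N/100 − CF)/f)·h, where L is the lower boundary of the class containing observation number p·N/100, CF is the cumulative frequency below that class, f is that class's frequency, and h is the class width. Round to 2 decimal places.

N = 61; target position k = 60/100 · 61 = 36.6.
Cumulative frequencies: 6, 8, 18, 35, 61.
Observation 36.6 falls in the class 350 – <400.
L = 350, CF = 35, f = 26, h = 50.
P60 = 350 + ((36.6 − 35)/26)·50 = 350 + 3.07692 = 353.077.

353.08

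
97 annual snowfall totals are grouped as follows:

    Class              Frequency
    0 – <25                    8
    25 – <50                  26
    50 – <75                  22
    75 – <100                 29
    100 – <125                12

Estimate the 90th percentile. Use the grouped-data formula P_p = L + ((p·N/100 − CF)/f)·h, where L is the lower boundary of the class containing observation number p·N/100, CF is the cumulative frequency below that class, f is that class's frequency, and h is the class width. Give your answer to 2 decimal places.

N = 97; target position k = 90/100 · 97 = 87.3.
Cumulative frequencies: 8, 34, 56, 85, 97.
Observation 87.3 falls in the class 100 – <125.
L = 100, CF = 85, f = 12, h = 25.
P90 = 100 + ((87.3 − 85)/12)·25 = 100 + 4.79167 = 104.792.

104.79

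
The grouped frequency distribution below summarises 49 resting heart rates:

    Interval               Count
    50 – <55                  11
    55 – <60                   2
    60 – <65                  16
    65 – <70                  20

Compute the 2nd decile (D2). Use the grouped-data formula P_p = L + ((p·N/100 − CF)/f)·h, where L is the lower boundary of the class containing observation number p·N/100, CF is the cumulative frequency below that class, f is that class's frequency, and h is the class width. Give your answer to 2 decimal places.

N = 49; target position k = 20/100 · 49 = 9.8.
Cumulative frequencies: 11, 13, 29, 49.
Observation 9.8 falls in the class 50 – <55.
L = 50, CF = 0, f = 11, h = 5.
P20 = 50 + ((9.8 − 0)/11)·5 = 50 + 4.45455 = 54.4545.

54.45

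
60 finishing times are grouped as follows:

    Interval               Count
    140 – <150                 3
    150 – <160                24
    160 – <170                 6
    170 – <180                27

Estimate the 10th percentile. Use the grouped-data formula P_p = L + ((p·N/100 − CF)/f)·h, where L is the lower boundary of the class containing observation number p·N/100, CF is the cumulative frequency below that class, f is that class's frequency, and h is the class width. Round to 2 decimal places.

151.25

N = 60; target position k = 10/100 · 60 = 6.
Cumulative frequencies: 3, 27, 33, 60.
Observation 6 falls in the class 150 – <160.
L = 150, CF = 3, f = 24, h = 10.
P10 = 150 + ((6 − 3)/24)·10 = 150 + 1.25 = 151.25.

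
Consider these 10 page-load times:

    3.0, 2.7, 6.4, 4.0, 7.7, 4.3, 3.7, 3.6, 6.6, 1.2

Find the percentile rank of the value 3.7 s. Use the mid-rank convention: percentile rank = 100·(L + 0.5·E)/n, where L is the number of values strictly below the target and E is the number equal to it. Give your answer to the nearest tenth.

45.0

Sorted: 1.2, 2.7, 3.0, 3.6, 3.7, 4.0, 4.3, 6.4, 6.6, 7.7.
Count below 3.7: L = 4; count equal: E = 1; n = 10.
Percentile rank = 100·(4 + 0.5·1)/10 = 100·4.5/10 = 45.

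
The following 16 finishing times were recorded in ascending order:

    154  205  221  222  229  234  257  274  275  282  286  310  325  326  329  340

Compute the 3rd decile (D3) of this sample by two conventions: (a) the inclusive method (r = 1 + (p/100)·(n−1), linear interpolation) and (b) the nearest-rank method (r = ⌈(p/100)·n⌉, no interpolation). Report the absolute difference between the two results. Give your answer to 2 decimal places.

2.50

n = 16.
(a) r = 5.5; between ranks 5 (229) and 6 (234): 231.5.
(b) the nearest-rank method: rank 5 → 229.
|231.5 − 229| = 2.5.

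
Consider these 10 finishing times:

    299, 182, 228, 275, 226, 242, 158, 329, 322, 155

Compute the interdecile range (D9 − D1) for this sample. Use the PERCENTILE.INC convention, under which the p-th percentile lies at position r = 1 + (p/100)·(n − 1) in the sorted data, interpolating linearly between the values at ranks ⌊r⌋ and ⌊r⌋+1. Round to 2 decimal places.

165.00

Sorted: 155, 158, 182, 226, 228, 242, 275, 299, 322, 329.
n = 10.
P10: r = 1.9; ranks 1–2 are 155, 158; interpolating gives 157.7.
P90: r = 9.1; ranks 9–10 are 322, 329; interpolating gives 322.7.
Difference: 322.7 − 157.7 = 165.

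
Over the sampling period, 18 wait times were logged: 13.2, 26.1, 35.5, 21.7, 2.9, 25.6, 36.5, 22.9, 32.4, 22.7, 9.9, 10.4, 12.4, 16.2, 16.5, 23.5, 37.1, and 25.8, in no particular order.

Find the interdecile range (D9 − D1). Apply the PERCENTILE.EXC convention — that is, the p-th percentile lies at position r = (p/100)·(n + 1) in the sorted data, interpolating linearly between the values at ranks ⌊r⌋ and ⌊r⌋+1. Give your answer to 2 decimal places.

Sorted: 2.9, 9.9, 10.4, 12.4, 13.2, 16.2, 16.5, 21.7, 22.7, 22.9, 23.5, 25.6, 25.8, 26.1, 32.4, 35.5, 36.5, 37.1.
n = 18.
P10: r = 1.9; ranks 1–2 are 2.9, 9.9; interpolating gives 9.2.
P90: r = 17.1; ranks 17–18 are 36.5, 37.1; interpolating gives 36.56.
Difference: 36.56 − 9.2 = 27.36.

27.36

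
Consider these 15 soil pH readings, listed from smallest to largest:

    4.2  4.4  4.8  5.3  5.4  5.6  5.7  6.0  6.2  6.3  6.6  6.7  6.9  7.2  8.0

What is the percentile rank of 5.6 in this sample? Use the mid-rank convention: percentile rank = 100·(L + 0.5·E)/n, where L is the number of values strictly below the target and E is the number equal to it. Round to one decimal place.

36.7

Count below 5.6: L = 5; count equal: E = 1; n = 15.
Percentile rank = 100·(5 + 0.5·1)/15 = 100·5.5/15 = 36.67.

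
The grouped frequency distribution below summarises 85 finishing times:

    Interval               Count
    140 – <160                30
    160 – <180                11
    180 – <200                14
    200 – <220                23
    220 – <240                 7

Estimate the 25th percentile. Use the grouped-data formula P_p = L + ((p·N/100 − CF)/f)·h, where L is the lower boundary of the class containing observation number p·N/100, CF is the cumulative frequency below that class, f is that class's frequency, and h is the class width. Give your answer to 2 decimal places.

N = 85; target position k = 25/100 · 85 = 21.25.
Cumulative frequencies: 30, 41, 55, 78, 85.
Observation 21.25 falls in the class 140 – <160.
L = 140, CF = 0, f = 30, h = 20.
P25 = 140 + ((21.25 − 0)/30)·20 = 140 + 14.1667 = 154.167.

154.17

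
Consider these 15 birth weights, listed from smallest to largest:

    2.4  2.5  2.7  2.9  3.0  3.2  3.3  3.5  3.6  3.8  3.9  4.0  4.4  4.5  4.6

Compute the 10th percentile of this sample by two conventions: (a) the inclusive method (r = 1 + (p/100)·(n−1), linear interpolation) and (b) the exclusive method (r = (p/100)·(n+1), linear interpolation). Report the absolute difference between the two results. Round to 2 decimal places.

n = 15.
(a) r = 2.4; between ranks 2 (2.5) and 3 (2.7): 2.58.
(b) r = 1.6; between ranks 1 (2.4) and 2 (2.5): 2.46.
|2.58 − 2.46| = 0.12.

0.12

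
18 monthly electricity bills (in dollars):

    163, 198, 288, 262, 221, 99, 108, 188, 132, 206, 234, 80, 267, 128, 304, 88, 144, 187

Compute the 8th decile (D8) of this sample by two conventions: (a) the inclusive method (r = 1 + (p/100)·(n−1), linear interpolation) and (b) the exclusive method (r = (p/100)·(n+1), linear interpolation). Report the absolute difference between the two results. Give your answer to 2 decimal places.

Sorted: 80, 88, 99, 108, 128, 132, 144, 163, 187, 188, 198, 206, 221, 234, 262, 267, 288, 304.
n = 18.
(a) r = 14.6; between ranks 14 (234) and 15 (262): 250.8.
(b) r = 15.2; between ranks 15 (262) and 16 (267): 263.
|250.8 − 263| = 12.2.

12.20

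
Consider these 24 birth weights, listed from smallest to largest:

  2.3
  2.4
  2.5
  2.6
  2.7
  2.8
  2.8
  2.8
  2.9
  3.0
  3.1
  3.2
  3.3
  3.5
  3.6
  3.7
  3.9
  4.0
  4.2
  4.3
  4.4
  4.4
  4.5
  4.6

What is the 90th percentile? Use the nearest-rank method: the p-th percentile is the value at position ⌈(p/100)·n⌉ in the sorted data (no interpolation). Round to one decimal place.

n = 24.
Position = ⌈90/100 · 24⌉ = ⌈21.6⌉ = 22.
The value at rank 22 is 4.4.

4.4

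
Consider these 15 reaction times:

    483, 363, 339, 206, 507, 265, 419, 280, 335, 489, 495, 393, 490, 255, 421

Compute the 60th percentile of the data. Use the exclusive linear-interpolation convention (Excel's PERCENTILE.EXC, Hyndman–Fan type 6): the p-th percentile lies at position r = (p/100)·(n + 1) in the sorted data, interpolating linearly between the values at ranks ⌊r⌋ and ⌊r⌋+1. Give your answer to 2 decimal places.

Sorted: 206, 255, 265, 280, 335, 339, 363, 393, 419, 421, 483, 489, 490, 495, 507.
n = 15.
r = (60/100)·(15 + 1) = 9.6.
Rank 9 is 419 and rank 10 is 421.
Interpolate: 419 + 0.6·(421 − 419) = 419 + 0.6·2 = 420.2.

420.20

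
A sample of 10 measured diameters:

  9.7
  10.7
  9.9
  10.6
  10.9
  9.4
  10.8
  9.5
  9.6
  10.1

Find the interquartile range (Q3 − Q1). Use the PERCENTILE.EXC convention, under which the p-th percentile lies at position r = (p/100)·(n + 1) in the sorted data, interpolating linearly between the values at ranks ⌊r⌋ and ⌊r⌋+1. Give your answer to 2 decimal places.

Sorted: 9.4, 9.5, 9.6, 9.7, 9.9, 10.1, 10.6, 10.7, 10.8, 10.9.
n = 10.
P25: r = 2.75; ranks 2–3 are 9.5, 9.6; interpolating gives 9.575.
P75: r = 8.25; ranks 8–9 are 10.7, 10.8; interpolating gives 10.725.
Difference: 10.725 − 9.575 = 1.15.

1.15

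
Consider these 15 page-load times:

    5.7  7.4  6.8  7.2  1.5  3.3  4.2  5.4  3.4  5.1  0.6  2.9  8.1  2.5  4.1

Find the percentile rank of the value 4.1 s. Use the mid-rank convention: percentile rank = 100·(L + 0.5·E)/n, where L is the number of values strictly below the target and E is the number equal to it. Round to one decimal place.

Sorted: 0.6, 1.5, 2.5, 2.9, 3.3, 3.4, 4.1, 4.2, 5.1, 5.4, 5.7, 6.8, 7.2, 7.4, 8.1.
Count below 4.1: L = 6; count equal: E = 1; n = 15.
Percentile rank = 100·(6 + 0.5·1)/15 = 100·6.5/15 = 43.33.

43.3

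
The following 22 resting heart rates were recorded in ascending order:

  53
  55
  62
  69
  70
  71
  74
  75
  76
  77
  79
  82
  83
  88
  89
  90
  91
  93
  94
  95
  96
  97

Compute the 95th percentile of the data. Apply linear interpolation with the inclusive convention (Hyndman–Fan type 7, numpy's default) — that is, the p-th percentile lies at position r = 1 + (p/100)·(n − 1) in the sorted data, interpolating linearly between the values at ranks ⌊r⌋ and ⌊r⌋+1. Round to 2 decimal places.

n = 22.
r = 1 + (95/100)·(22 − 1) = 1 + 19.95 = 20.95.
Rank 20 is 95 and rank 21 is 96.
Interpolate: 95 + 0.95·(96 − 95) = 95 + 0.95·1 = 95.95.

95.95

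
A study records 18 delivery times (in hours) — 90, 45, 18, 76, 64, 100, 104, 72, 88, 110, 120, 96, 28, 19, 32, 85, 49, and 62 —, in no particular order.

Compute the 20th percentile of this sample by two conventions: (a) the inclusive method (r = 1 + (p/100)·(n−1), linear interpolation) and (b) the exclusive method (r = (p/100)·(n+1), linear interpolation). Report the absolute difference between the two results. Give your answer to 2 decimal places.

6.00

Sorted: 18, 19, 28, 32, 45, 49, 62, 64, 72, 76, 85, 88, 90, 96, 100, 104, 110, 120.
n = 18.
(a) r = 4.4; between ranks 4 (32) and 5 (45): 37.2.
(b) r = 3.8; between ranks 3 (28) and 4 (32): 31.2.
|37.2 − 31.2| = 6.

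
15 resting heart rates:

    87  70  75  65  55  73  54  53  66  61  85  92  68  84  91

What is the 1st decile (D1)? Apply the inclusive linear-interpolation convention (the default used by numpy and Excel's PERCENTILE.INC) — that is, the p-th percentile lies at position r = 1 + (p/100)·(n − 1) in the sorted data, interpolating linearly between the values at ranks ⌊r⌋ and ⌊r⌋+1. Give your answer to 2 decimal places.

Sorted: 53, 54, 55, 61, 65, 66, 68, 70, 73, 75, 84, 85, 87, 91, 92.
n = 15.
r = 1 + (10/100)·(15 − 1) = 1 + 1.4 = 2.4.
Rank 2 is 54 and rank 3 is 55.
Interpolate: 54 + 0.4·(55 − 54) = 54 + 0.4·1 = 54.4.

54.40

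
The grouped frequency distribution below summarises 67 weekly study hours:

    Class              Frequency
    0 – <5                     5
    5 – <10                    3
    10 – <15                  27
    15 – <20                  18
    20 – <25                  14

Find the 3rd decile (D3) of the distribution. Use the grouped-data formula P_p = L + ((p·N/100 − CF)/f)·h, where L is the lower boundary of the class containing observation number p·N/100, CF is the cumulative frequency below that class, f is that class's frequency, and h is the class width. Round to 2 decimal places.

12.24

N = 67; target position k = 30/100 · 67 = 20.1.
Cumulative frequencies: 5, 8, 35, 53, 67.
Observation 20.1 falls in the class 10 – <15.
L = 10, CF = 8, f = 27, h = 5.
P30 = 10 + ((20.1 − 8)/27)·5 = 10 + 2.24074 = 12.2407.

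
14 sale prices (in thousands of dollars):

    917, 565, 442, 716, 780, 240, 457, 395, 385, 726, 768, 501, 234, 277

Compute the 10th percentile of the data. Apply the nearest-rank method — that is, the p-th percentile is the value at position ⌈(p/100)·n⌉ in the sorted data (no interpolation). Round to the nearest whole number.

Sorted: 234, 240, 277, 385, 395, 442, 457, 501, 565, 716, 726, 768, 780, 917.
n = 14.
Position = ⌈10/100 · 14⌉ = ⌈1.4⌉ = 2.
The value at rank 2 is 240.

240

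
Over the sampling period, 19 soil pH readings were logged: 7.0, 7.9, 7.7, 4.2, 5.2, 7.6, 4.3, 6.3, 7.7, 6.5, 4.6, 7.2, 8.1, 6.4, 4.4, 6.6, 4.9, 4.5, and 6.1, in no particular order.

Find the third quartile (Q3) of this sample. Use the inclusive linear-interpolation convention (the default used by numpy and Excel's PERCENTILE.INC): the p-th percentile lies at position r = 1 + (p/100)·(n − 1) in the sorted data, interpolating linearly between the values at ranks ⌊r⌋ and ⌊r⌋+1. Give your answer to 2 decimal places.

Sorted: 4.2, 4.3, 4.4, 4.5, 4.6, 4.9, 5.2, 6.1, 6.3, 6.4, 6.5, 6.6, 7.0, 7.2, 7.6, 7.7, 7.7, 7.9, 8.1.
n = 19.
r = 1 + (75/100)·(19 − 1) = 1 + 13.5 = 14.5.
Rank 14 is 7.2 and rank 15 is 7.6.
Interpolate: 7.2 + 0.5·(7.6 − 7.2) = 7.2 + 0.5·0.4 = 7.4.

7.40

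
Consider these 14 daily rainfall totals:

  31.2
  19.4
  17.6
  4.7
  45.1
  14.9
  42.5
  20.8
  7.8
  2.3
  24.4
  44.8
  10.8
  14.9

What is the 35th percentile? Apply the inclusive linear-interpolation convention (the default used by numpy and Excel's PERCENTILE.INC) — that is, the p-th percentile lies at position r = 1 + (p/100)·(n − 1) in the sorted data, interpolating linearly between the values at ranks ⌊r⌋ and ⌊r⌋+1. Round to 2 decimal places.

14.90

Sorted: 2.3, 4.7, 7.8, 10.8, 14.9, 14.9, 17.6, 19.4, 20.8, 24.4, 31.2, 42.5, 44.8, 45.1.
n = 14.
r = 1 + (35/100)·(14 − 1) = 1 + 4.55 = 5.55.
Rank 5 is 14.9 and rank 6 is 14.9.
Interpolate: 14.9 + 0.55·(14.9 − 14.9) = 14.9 + 0.55·0 = 14.9.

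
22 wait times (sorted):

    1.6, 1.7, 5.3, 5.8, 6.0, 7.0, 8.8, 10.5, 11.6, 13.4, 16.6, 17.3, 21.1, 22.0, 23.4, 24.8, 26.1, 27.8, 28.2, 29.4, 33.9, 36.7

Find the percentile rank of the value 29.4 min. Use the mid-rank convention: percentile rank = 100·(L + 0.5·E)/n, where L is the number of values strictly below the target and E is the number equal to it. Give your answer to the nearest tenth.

88.6

Count below 29.4: L = 19; count equal: E = 1; n = 22.
Percentile rank = 100·(19 + 0.5·1)/22 = 100·19.5/22 = 88.64.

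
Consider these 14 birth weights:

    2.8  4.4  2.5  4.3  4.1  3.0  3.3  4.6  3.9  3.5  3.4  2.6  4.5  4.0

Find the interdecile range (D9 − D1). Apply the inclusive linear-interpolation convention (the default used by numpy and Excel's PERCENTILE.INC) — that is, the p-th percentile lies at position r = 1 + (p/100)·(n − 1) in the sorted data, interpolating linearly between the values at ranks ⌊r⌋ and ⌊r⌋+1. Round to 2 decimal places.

Sorted: 2.5, 2.6, 2.8, 3.0, 3.3, 3.4, 3.5, 3.9, 4.0, 4.1, 4.3, 4.4, 4.5, 4.6.
n = 14.
P10: r = 2.3; ranks 2–3 are 2.6, 2.8; interpolating gives 2.66.
P90: r = 12.7; ranks 12–13 are 4.4, 4.5; interpolating gives 4.47.
Difference: 4.47 − 2.66 = 1.81.

1.81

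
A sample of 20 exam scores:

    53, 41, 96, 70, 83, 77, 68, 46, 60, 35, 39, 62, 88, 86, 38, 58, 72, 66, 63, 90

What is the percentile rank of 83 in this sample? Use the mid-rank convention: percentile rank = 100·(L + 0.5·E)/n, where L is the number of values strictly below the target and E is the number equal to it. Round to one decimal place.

77.5

Sorted: 35, 38, 39, 41, 46, 53, 58, 60, 62, 63, 66, 68, 70, 72, 77, 83, 86, 88, 90, 96.
Count below 83: L = 15; count equal: E = 1; n = 20.
Percentile rank = 100·(15 + 0.5·1)/20 = 100·15.5/20 = 77.5.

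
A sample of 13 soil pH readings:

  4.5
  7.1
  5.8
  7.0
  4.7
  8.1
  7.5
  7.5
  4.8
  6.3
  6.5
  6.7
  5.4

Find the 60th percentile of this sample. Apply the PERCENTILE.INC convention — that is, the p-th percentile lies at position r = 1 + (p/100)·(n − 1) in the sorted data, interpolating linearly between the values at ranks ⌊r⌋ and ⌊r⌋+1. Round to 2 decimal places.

6.76

Sorted: 4.5, 4.7, 4.8, 5.4, 5.8, 6.3, 6.5, 6.7, 7.0, 7.1, 7.5, 7.5, 8.1.
n = 13.
r = 1 + (60/100)·(13 − 1) = 1 + 7.2 = 8.2.
Rank 8 is 6.7 and rank 9 is 7.0.
Interpolate: 6.7 + 0.2·(7.0 − 6.7) = 6.7 + 0.2·0.3 = 6.76.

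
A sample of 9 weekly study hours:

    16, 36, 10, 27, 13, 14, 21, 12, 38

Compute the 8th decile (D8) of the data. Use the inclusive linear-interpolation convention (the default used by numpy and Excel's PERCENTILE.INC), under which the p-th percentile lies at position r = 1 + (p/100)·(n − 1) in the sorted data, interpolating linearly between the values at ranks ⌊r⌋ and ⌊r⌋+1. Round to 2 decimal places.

30.60

Sorted: 10, 12, 13, 14, 16, 21, 27, 36, 38.
n = 9.
r = 1 + (80/100)·(9 − 1) = 1 + 6.4 = 7.4.
Rank 7 is 27 and rank 8 is 36.
Interpolate: 27 + 0.4·(36 − 27) = 27 + 0.4·9 = 30.6.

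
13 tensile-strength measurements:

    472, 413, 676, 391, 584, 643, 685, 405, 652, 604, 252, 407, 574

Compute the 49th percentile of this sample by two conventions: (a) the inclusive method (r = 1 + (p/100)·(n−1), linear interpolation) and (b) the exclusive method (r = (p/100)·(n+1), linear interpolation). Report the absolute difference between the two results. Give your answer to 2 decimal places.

Sorted: 252, 391, 405, 407, 413, 472, 574, 584, 604, 643, 652, 676, 685.
n = 13.
(a) r = 6.88; between ranks 6 (472) and 7 (574): 561.76.
(b) r = 6.86; between ranks 6 (472) and 7 (574): 559.72.
|561.76 − 559.72| = 2.04.

2.04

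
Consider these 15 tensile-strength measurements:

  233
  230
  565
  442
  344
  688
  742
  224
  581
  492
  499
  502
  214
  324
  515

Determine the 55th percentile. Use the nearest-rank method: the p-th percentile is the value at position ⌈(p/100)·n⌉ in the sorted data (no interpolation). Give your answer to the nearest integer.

Sorted: 214, 224, 230, 233, 324, 344, 442, 492, 499, 502, 515, 565, 581, 688, 742.
n = 15.
Position = ⌈55/100 · 15⌉ = ⌈8.25⌉ = 9.
The value at rank 9 is 499.

499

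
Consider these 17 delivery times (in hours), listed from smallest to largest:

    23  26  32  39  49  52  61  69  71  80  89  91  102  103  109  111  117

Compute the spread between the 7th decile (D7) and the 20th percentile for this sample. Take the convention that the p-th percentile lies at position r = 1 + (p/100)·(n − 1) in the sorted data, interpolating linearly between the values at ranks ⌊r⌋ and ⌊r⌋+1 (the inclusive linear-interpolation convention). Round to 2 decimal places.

52.20

n = 17.
P20: r = 4.2; ranks 4–5 are 39, 49; interpolating gives 41.
P70: r = 12.2; ranks 12–13 are 91, 102; interpolating gives 93.2.
Difference: 93.2 − 41 = 52.2.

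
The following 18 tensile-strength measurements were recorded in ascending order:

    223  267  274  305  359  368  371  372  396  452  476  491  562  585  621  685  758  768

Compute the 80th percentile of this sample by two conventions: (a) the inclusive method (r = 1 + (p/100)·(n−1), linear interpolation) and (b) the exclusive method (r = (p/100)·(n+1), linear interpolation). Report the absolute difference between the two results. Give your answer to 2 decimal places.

n = 18.
(a) r = 14.6; between ranks 14 (585) and 15 (621): 606.6.
(b) r = 15.2; between ranks 15 (621) and 16 (685): 633.8.
|606.6 − 633.8| = 27.2.

27.20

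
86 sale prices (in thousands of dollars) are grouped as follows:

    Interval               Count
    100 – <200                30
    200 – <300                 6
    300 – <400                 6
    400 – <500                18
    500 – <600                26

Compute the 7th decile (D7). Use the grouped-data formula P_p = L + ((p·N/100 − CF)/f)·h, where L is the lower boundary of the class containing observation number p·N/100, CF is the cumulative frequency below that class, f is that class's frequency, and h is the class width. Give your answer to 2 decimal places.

N = 86; target position k = 70/100 · 86 = 60.2.
Cumulative frequencies: 30, 36, 42, 60, 86.
Observation 60.2 falls in the class 500 – <600.
L = 500, CF = 60, f = 26, h = 100.
P70 = 500 + ((60.2 − 60)/26)·100 = 500 + 0.769231 = 500.769.

500.77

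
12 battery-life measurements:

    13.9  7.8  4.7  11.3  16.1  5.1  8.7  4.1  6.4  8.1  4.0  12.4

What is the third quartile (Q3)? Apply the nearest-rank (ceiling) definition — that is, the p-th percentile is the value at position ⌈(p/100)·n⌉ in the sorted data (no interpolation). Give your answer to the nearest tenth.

11.3

Sorted: 4.0, 4.1, 4.7, 5.1, 6.4, 7.8, 8.1, 8.7, 11.3, 12.4, 13.9, 16.1.
n = 12.
Position = ⌈75/100 · 12⌉ = ⌈9⌉ = 9.
The value at rank 9 is 11.3.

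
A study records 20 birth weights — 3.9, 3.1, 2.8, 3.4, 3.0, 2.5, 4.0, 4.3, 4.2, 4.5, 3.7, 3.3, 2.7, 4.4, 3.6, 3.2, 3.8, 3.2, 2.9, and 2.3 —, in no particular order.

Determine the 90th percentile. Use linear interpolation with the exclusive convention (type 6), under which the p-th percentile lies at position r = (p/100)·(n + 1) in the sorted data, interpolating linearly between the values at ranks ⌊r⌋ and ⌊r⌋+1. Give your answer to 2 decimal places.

Sorted: 2.3, 2.5, 2.7, 2.8, 2.9, 3.0, 3.1, 3.2, 3.2, 3.3, 3.4, 3.6, 3.7, 3.8, 3.9, 4.0, 4.2, 4.3, 4.4, 4.5.
n = 20.
r = (90/100)·(20 + 1) = 18.9.
Rank 18 is 4.3 and rank 19 is 4.4.
Interpolate: 4.3 + 0.9·(4.4 − 4.3) = 4.3 + 0.9·0.1 = 4.39.

4.39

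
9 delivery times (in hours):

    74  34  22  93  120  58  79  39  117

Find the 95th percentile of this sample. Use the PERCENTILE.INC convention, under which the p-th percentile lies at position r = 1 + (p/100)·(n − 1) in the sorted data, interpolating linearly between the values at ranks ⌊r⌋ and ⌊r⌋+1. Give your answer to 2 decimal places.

118.80

Sorted: 22, 34, 39, 58, 74, 79, 93, 117, 120.
n = 9.
r = 1 + (95/100)·(9 − 1) = 1 + 7.6 = 8.6.
Rank 8 is 117 and rank 9 is 120.
Interpolate: 117 + 0.6·(120 − 117) = 117 + 0.6·3 = 118.8.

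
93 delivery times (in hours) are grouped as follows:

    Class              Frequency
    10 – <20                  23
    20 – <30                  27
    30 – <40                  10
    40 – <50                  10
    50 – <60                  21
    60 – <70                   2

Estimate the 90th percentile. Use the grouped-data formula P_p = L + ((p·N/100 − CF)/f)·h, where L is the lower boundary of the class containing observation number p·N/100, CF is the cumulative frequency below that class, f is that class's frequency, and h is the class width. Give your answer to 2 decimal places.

N = 93; target position k = 90/100 · 93 = 83.7.
Cumulative frequencies: 23, 50, 60, 70, 91, 93.
Observation 83.7 falls in the class 50 – <60.
L = 50, CF = 70, f = 21, h = 10.
P90 = 50 + ((83.7 − 70)/21)·10 = 50 + 6.52381 = 56.5238.

56.52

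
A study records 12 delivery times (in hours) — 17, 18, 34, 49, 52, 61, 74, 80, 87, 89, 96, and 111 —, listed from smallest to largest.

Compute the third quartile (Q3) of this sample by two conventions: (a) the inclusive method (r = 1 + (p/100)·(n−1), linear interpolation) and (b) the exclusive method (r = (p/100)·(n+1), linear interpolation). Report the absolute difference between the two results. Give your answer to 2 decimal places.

1.00

n = 12.
(a) r = 9.25; between ranks 9 (87) and 10 (89): 87.5.
(b) r = 9.75; between ranks 9 (87) and 10 (89): 88.5.
|87.5 − 88.5| = 1.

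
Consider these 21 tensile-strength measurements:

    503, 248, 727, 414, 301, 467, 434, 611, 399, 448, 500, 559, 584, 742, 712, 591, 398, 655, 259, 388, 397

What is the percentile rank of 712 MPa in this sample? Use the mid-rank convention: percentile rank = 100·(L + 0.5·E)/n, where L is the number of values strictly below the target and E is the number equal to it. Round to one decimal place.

Sorted: 248, 259, 301, 388, 397, 398, 399, 414, 434, 448, 467, 500, 503, 559, 584, 591, 611, 655, 712, 727, 742.
Count below 712: L = 18; count equal: E = 1; n = 21.
Percentile rank = 100·(18 + 0.5·1)/21 = 100·18.5/21 = 88.1.

88.1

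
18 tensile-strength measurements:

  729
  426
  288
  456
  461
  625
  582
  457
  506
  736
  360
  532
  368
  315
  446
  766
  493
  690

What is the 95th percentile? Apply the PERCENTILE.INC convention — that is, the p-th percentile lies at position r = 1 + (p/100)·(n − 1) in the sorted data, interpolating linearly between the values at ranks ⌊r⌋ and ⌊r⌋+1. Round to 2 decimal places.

740.50

Sorted: 288, 315, 360, 368, 426, 446, 456, 457, 461, 493, 506, 532, 582, 625, 690, 729, 736, 766.
n = 18.
r = 1 + (95/100)·(18 − 1) = 1 + 16.15 = 17.15.
Rank 17 is 736 and rank 18 is 766.
Interpolate: 736 + 0.15·(766 − 736) = 736 + 0.15·30 = 740.5.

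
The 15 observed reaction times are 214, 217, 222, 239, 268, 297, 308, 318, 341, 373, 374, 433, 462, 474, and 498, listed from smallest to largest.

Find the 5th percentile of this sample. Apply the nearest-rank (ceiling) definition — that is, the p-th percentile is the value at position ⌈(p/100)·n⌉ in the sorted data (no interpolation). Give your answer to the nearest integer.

214

n = 15.
Position = ⌈5/100 · 15⌉ = ⌈0.75⌉ = 1.
The value at rank 1 is 214.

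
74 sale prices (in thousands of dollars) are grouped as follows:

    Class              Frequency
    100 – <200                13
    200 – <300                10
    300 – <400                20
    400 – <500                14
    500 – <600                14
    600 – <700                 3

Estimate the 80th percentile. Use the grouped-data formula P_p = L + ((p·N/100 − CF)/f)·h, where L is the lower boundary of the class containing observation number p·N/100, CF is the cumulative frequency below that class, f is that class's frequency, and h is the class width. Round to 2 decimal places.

515.71

N = 74; target position k = 80/100 · 74 = 59.2.
Cumulative frequencies: 13, 23, 43, 57, 71, 74.
Observation 59.2 falls in the class 500 – <600.
L = 500, CF = 57, f = 14, h = 100.
P80 = 500 + ((59.2 − 57)/14)·100 = 500 + 15.7143 = 515.714.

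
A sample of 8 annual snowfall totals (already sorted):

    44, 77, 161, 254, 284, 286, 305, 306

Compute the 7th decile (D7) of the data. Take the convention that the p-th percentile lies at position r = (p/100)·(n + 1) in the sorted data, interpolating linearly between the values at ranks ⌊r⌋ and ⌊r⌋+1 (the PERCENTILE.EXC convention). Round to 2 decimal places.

n = 8.
r = (70/100)·(8 + 1) = 6.3.
Rank 6 is 286 and rank 7 is 305.
Interpolate: 286 + 0.3·(305 − 286) = 286 + 0.3·19 = 291.7.

291.70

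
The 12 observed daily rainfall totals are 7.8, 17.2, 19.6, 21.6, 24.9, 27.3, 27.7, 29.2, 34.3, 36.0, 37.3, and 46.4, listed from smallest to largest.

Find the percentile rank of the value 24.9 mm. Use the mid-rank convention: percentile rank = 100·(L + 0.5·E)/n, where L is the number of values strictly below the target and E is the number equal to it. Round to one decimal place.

Count below 24.9: L = 4; count equal: E = 1; n = 12.
Percentile rank = 100·(4 + 0.5·1)/12 = 100·4.5/12 = 37.5.

37.5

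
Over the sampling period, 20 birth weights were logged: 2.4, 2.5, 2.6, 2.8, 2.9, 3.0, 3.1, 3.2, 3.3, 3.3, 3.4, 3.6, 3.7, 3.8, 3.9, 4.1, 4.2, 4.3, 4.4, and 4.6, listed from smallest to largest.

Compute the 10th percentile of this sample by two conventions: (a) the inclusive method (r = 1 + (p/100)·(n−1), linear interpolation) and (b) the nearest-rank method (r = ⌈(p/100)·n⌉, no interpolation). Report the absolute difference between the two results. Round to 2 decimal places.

0.09

n = 20.
(a) r = 2.9; between ranks 2 (2.5) and 3 (2.6): 2.59.
(b) the nearest-rank method: rank 2 → 2.5.
|2.59 − 2.5| = 0.09.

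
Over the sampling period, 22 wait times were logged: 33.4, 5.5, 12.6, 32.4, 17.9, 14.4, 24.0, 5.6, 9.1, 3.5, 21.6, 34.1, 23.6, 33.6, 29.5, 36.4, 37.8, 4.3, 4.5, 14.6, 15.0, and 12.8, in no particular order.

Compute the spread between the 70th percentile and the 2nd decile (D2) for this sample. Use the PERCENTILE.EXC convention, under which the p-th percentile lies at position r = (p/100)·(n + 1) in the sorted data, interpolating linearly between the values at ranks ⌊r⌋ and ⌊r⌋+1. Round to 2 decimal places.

Sorted: 3.5, 4.3, 4.5, 5.5, 5.6, 9.1, 12.6, 12.8, 14.4, 14.6, 15.0, 17.9, 21.6, 23.6, 24.0, 29.5, 32.4, 33.4, 33.6, 34.1, 36.4, 37.8.
n = 22.
P20: r = 4.6; ranks 4–5 are 5.5, 5.6; interpolating gives 5.56.
P70: r = 16.1; ranks 16–17 are 29.5, 32.4; interpolating gives 29.79.
Difference: 29.79 − 5.56 = 24.23.

24.23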